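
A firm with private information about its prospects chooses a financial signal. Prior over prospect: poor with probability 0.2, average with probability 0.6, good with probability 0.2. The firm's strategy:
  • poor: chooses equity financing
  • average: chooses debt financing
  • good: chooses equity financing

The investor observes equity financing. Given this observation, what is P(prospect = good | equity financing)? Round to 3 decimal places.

P(equity financing) = 0.2·1 + 0.6·0 + 0.2·1 = 0.4
P(good | equity financing) = (0.2·1) / 0.4 = 0.2 / 0.4 = 0.5

0.500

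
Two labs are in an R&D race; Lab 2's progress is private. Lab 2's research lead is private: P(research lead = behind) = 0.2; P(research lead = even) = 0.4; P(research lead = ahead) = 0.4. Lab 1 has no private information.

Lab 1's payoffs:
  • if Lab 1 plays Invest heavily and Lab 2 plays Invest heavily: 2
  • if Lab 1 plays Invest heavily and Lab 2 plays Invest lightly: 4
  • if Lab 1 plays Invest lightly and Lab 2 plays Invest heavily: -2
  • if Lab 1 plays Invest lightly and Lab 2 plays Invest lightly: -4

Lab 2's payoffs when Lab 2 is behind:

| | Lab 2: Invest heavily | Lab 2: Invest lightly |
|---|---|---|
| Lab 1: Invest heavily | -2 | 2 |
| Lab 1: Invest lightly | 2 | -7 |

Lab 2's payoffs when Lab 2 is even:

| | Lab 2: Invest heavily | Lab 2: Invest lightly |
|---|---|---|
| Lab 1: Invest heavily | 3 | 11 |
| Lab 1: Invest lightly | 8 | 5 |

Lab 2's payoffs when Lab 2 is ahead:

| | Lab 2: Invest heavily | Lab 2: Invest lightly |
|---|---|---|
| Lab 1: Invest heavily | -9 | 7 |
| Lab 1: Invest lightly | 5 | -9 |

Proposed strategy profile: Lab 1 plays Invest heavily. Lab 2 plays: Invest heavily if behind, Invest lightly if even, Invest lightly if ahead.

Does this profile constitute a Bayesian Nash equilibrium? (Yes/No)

No

Lab 1 plays Invest heavily: E[Invest heavily] = 0.2·(2) + 0.4·(4) + 0.4·(4) = 3.6; E[Invest lightly] = -3.6. Best-responding. ✓
Lab 2 (research lead behind), facing Invest heavily: Invest heavily gives -2, Invest lightly gives 2. Proposed Invest heavily is not best — profitable deviation exists. ✗
Lab 2 (research lead even), facing Invest heavily: Invest heavily gives 3, Invest lightly gives 11. Proposed Invest lightly is best. ✓
Lab 2 (research lead ahead), facing Invest heavily: Invest heavily gives -9, Invest lightly gives 7. Proposed Invest lightly is best. ✓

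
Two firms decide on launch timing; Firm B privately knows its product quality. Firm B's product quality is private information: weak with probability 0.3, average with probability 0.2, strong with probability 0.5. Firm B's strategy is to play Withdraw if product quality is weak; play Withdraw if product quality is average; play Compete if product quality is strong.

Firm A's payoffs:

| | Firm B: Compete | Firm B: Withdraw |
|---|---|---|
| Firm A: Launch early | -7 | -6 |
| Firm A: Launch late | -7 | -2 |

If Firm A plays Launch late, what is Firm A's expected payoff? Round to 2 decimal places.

-4.50

E[Launch late] = 0.3·(-2) + 0.2·(-2) + 0.5·(-7) = (-0.6) + (-0.4) + (-3.5) = -4.5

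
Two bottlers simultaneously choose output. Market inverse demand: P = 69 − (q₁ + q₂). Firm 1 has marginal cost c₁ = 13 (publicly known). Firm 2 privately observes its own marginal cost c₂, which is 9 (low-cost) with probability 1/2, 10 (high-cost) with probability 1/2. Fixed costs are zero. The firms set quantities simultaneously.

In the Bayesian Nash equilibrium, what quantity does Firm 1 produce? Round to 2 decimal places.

17.50

Each type of Firm 2 best-responds to q₁; Firm 1 best-responds to the expected q₂ over Firm 2's types.
Firm 2 with cost c maximizes (69 − (q₁+q₂) − c)·q₂, giving q₂(c) = (69 − c − q₁)/2.
E[c₂] = 1/2·9 + 1/2·10 = 9.5
Firm 1's FOC against E[q₂] yields q₁ = (69 − 2·13 + E[c₂])/3 = (69 − 26 + 9.5)/3 = 17.5.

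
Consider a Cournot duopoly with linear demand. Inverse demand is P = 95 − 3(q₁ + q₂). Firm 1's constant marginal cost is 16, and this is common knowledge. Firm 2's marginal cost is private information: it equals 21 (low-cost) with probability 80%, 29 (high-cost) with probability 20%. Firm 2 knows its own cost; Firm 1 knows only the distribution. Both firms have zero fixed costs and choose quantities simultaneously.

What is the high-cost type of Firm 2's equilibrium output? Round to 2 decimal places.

6.24

Type-c best response for Firm 2: q₂(c) = (95 − c)/6 − q₁/2.
Firm 1 maximizes expected profit; its first-order condition is 95 − 6q₁ − 3E[q₂] − 16 = 0.
Substituting E[q₂] and solving: E[c₂] = 22.6, so q₁ = (95 − 2·16 + 22.6)/9 = 9.51111.
q₂(high-cost) = (95 − 29 − 3·9.51111)/6 = 6.24444.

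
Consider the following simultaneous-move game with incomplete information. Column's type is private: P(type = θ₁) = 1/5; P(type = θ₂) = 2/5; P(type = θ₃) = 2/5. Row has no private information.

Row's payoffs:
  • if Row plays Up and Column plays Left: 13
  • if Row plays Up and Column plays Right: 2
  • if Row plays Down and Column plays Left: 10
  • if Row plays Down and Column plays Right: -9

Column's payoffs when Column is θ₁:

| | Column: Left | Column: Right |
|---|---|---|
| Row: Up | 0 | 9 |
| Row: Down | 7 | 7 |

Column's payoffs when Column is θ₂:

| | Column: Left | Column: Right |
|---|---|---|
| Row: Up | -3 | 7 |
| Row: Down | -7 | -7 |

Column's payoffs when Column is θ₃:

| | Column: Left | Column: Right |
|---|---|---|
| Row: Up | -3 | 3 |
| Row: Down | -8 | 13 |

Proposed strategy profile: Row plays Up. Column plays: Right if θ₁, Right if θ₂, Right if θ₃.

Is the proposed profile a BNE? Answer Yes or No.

A profile is a BNE iff every type of every player is best-responding given beliefs about the other side.
Row plays Up: E[Up] = 1/5·(2) + 2/5·(2) + 2/5·(2) = 2; E[Down] = -9. Best-responding. ✓
Column (type θ₁), facing Up: Left gives 0, Right gives 9. Proposed Right is best. ✓
Column (type θ₂), facing Up: Left gives -3, Right gives 7. Proposed Right is best. ✓
Column (type θ₃), facing Up: Left gives -3, Right gives 3. Proposed Right is best. ✓

Yes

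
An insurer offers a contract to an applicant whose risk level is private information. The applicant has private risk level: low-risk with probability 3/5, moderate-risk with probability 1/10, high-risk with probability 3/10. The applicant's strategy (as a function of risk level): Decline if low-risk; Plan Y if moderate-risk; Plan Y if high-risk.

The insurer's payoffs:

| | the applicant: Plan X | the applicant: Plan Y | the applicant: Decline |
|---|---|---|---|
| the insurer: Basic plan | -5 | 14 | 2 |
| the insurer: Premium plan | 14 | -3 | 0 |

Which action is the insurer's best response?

Basic plan

E[Basic plan] = 3/5·(2) + 1/10·(14) + 3/10·(14) = 34/5
E[Premium plan] = 3/5·(0) + 1/10·(-3) + 3/10·(-3) = -6/5
Best response: Basic plan (34/5 is the largest).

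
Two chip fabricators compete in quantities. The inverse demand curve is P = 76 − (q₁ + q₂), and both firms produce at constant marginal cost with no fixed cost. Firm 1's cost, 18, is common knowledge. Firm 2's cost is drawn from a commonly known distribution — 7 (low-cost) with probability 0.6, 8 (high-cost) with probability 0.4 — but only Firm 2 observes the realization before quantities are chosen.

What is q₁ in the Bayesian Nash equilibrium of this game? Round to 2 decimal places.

15.80

Firm 2 with cost c maximizes (76 − (q₁+q₂) − c)·q₂, giving q₂(c) = (76 − c − q₁)/2.
E[c₂] = 0.6·7 + 0.4·8 = 7.4
Firm 1's FOC against E[q₂] yields q₁ = (76 − 2·18 + E[c₂])/3 = (76 − 36 + 7.4)/3 = 15.8.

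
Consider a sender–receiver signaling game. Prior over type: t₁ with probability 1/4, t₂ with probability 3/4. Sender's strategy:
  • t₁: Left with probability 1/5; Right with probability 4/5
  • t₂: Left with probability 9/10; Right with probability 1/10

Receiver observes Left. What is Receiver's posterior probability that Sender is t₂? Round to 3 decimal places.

0.931

P(Left) = (1/4)·(1/5) + (3/4)·(9/10) = 29/40
P(t₂ | Left) = ((3/4)·(9/10)) / (29/40) = (27/40) / (29/40) = 27/29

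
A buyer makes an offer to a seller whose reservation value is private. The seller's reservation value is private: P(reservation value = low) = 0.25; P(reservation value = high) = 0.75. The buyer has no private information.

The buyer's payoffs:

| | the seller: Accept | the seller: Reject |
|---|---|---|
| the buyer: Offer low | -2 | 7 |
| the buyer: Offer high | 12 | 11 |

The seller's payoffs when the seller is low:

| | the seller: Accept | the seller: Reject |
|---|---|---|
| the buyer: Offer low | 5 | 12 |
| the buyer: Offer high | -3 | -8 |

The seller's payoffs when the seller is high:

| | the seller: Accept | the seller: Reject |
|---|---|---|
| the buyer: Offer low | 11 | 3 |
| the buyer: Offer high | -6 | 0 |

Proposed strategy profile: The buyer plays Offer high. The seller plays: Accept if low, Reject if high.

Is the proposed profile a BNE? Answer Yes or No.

Yes

A profile is a BNE iff every type of every player is best-responding given beliefs about the other side.
The buyer plays Offer high: E[Offer high] = 0.25·(12) + 0.75·(11) = 11.25; E[Offer low] = 4.75. Best-responding. ✓
The seller (reservation value low), facing Offer high: Accept gives -3, Reject gives -8. Proposed Accept is best. ✓
The seller (reservation value high), facing Offer high: Accept gives -6, Reject gives 0. Proposed Reject is best. ✓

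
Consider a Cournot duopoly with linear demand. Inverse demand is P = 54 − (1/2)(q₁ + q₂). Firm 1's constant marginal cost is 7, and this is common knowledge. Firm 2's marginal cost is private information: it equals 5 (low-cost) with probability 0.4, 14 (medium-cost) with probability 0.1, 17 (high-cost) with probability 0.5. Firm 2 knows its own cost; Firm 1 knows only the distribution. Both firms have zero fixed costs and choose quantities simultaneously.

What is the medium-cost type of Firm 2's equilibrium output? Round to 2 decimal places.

22.70

Each type of Firm 2 best-responds to q₁; Firm 1 best-responds to the expected q₂ over Firm 2's types.
Firm 2 with cost c maximizes (54 − (1/2)(q₁+q₂) − c)·q₂, giving q₂(c) = (54 − c − (1/2)q₁).
E[c₂] = 0.4·5 + 0.1·14 + 0.5·17 = 11.9
Firm 1's FOC against E[q₂] yields q₁ = (54 − 2·7 + E[c₂])/(3/2) = (54 − 14 + 11.9)/(3/2) = 34.6.
q₂(medium-cost) = (54 − 14 − (1/2)·34.6) = 22.7.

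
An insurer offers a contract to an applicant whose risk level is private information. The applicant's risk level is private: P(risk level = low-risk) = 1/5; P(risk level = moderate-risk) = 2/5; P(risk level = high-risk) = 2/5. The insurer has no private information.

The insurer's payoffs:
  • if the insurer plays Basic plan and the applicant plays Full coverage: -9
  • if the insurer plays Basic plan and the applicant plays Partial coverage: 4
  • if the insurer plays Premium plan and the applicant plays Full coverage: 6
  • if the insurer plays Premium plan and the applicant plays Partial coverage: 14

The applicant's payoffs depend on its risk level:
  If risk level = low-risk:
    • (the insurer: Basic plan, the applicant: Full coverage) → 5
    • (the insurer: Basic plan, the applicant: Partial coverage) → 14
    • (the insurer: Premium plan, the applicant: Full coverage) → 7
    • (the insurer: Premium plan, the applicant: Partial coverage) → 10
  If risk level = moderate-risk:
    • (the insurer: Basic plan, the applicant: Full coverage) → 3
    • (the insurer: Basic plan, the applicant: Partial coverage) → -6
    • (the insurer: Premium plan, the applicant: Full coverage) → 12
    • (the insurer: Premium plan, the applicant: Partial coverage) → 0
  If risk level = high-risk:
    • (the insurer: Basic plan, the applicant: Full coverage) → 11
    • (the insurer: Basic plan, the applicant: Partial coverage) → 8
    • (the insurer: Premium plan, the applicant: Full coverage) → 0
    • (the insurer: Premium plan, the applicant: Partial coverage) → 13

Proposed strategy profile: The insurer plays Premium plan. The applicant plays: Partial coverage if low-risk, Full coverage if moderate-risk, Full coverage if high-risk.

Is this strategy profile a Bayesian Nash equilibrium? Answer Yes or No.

No

A profile is a BNE iff every type of every player is best-responding given beliefs about the other side.
The insurer plays Premium plan: E[Premium plan] = 1/5·(14) + 2/5·(6) + 2/5·(6) = 38/5; E[Basic plan] = -32/5. Best-responding. ✓
The applicant (risk level low-risk), facing Premium plan: Full coverage gives 7, Partial coverage gives 10. Proposed Partial coverage is best. ✓
The applicant (risk level moderate-risk), facing Premium plan: Full coverage gives 12, Partial coverage gives 0. Proposed Full coverage is best. ✓
The applicant (risk level high-risk), facing Premium plan: Full coverage gives 0, Partial coverage gives 13. Proposed Full coverage is not best — profitable deviation exists. ✗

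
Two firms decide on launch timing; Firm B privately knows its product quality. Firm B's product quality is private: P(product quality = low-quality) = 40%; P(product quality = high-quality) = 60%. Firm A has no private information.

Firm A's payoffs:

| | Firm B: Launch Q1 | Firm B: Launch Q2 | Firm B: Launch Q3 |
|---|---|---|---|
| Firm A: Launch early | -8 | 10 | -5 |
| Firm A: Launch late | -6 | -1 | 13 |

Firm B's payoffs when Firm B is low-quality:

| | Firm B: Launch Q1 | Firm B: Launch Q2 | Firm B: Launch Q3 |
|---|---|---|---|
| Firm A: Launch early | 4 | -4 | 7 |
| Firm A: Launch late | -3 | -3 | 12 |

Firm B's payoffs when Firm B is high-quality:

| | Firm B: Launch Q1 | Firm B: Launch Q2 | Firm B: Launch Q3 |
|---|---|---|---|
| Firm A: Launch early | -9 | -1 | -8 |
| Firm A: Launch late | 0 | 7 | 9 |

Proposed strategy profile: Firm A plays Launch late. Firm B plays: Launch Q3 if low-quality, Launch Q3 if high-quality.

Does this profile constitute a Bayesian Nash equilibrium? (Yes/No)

Firm A plays Launch late: E[Launch late] = 0.4·(13) + 0.6·(13) = 13; E[Launch early] = -5. Best-responding. ✓
Firm B (product quality low-quality), facing Launch late: Launch Q1 gives -3, Launch Q2 gives -3, Launch Q3 gives 12. Proposed Launch Q3 is best. ✓
Firm B (product quality high-quality), facing Launch late: Launch Q1 gives 0, Launch Q2 gives 7, Launch Q3 gives 9. Proposed Launch Q3 is best. ✓

Yes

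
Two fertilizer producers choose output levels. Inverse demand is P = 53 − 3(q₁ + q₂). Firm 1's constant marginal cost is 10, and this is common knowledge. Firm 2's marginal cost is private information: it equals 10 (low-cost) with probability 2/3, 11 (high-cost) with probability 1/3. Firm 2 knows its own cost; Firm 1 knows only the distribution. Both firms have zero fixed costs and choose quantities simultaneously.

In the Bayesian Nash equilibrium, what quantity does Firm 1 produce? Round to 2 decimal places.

4.81

Firm 2 with cost c maximizes (53 − 3(q₁+q₂) − c)·q₂, giving q₂(c) = (53 − c − 3q₁)/6.
E[c₂] = 2/3·10 + 1/3·11 = 10.3333
Firm 1's FOC against E[q₂] yields q₁ = (53 − 2·10 + E[c₂])/9 = (53 − 20 + 10.3333)/9 = 4.81481.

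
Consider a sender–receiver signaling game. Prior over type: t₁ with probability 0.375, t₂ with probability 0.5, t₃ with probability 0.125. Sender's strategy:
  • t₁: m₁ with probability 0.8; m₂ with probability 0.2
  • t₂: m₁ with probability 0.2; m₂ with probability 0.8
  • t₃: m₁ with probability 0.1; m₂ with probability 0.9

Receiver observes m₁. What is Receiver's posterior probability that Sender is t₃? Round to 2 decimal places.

Apply Bayes' rule using the sender's strategy as the likelihood.
P(m₁) = 0.375·0.8 + 0.5·0.2 + 0.125·0.1 = 0.4125
P(t₃ | m₁) = (0.125·0.1) / 0.4125 = 0.0125 / 0.4125 = 0.030303

0.03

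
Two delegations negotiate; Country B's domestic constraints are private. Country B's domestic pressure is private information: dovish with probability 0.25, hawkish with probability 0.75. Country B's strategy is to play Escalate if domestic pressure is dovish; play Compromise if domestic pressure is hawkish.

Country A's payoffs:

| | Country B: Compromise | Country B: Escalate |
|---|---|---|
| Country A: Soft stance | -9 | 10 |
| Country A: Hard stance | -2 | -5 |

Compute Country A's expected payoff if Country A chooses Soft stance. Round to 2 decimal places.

Take the expectation over Country B's domestic pressure, weighting each type's action by its prior probability.
E[Soft stance] = 0.25·10 + 0.75·(-9) = 2.5 + (-6.75) = -4.25

-4.25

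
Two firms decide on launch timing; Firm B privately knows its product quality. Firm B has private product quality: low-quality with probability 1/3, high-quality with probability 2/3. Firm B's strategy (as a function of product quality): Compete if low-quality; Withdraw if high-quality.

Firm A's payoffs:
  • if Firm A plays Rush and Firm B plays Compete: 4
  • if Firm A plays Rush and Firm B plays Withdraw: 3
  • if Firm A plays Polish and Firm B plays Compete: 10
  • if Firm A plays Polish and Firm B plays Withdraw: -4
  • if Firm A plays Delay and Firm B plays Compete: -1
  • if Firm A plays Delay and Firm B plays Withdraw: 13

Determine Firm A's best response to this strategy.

Delay

E[Rush] = 1/3·(4) + 2/3·(3) = 10/3
E[Polish] = 1/3·(10) + 2/3·(-4) = 2/3
E[Delay] = 1/3·(-1) + 2/3·(13) = 25/3
Best response: Delay (25/3 is the largest).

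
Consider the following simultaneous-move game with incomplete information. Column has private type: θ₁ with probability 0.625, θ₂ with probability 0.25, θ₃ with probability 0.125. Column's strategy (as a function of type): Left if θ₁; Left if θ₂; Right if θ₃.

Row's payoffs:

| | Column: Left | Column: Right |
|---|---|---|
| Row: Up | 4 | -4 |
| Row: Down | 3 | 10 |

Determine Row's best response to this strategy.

Down

E[Up] = 0.625·(4) + 0.25·(4) + 0.125·(-4) = 3
E[Down] = 0.625·(3) + 0.25·(3) + 0.125·(10) = 3.875
Best response: Down (3.875 is the largest).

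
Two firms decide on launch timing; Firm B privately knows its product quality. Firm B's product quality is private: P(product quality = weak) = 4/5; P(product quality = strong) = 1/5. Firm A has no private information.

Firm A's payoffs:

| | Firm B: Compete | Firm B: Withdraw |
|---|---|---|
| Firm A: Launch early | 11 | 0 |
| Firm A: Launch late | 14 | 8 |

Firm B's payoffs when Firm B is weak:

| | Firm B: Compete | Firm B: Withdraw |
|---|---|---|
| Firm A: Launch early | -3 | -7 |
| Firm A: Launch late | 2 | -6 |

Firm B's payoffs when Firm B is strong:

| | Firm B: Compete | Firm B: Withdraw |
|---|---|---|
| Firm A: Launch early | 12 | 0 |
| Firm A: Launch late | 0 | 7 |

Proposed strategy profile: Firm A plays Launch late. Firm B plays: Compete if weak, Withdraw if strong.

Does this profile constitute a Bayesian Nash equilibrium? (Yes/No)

Yes

A profile is a BNE iff every type of every player is best-responding given beliefs about the other side.
Firm A plays Launch late: E[Launch late] = 4/5·(14) + 1/5·(8) = 64/5; E[Launch early] = 44/5. Best-responding. ✓
Firm B (product quality weak), facing Launch late: Compete gives 2, Withdraw gives -6. Proposed Compete is best. ✓
Firm B (product quality strong), facing Launch late: Compete gives 0, Withdraw gives 7. Proposed Withdraw is best. ✓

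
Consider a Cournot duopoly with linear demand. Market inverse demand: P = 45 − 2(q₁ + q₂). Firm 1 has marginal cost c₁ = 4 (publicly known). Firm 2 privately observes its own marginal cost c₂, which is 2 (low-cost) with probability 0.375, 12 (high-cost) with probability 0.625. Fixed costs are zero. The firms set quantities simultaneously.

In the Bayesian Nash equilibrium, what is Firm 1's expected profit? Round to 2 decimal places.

113.75

Type-c best response for Firm 2: q₂(c) = (45 − c)/4 − q₁/2.
Firm 1 maximizes expected profit; its first-order condition is 45 − 4q₁ − 2E[q₂] − 4 = 0.
Substituting E[q₂] and solving: E[c₂] = 8.25, so q₁ = (45 − 2·4 + 8.25)/6 = 7.54167.
E[P] = 45 − 2·(q₁ + E[q₂]) = 19.0833; Firm 1's expected profit = (E[P] − 4)·q₁ = (19.0833 − 4)·7.54167 = 113.753.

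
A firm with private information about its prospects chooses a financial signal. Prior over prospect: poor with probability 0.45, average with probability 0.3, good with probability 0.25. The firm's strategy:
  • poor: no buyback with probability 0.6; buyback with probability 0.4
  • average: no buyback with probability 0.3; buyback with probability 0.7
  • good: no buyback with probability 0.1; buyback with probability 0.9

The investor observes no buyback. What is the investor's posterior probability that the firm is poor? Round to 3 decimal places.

0.701

P(no buyback) = 0.45·0.6 + 0.3·0.3 + 0.25·0.1 = 0.385
P(poor | no buyback) = (0.45·0.6) / 0.385 = 0.27 / 0.385 = 0.701299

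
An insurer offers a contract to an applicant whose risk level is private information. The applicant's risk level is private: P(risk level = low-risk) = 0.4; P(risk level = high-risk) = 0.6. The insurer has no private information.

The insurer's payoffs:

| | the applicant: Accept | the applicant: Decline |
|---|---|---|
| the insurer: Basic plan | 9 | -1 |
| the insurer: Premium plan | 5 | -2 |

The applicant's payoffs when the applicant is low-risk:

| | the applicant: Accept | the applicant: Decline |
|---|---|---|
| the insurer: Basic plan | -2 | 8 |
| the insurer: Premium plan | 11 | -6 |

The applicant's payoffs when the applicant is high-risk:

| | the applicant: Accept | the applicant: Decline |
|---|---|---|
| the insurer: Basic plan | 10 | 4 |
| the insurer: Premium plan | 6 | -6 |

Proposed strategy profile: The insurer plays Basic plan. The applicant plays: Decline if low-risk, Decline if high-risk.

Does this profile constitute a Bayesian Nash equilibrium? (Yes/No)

The insurer plays Basic plan: E[Basic plan] = 0.4·(-1) + 0.6·(-1) = -1; E[Premium plan] = -2. Best-responding. ✓
The applicant (risk level low-risk), facing Basic plan: Accept gives -2, Decline gives 8. Proposed Decline is best. ✓
The applicant (risk level high-risk), facing Basic plan: Accept gives 10, Decline gives 4. Proposed Decline is not best — profitable deviation exists. ✗

No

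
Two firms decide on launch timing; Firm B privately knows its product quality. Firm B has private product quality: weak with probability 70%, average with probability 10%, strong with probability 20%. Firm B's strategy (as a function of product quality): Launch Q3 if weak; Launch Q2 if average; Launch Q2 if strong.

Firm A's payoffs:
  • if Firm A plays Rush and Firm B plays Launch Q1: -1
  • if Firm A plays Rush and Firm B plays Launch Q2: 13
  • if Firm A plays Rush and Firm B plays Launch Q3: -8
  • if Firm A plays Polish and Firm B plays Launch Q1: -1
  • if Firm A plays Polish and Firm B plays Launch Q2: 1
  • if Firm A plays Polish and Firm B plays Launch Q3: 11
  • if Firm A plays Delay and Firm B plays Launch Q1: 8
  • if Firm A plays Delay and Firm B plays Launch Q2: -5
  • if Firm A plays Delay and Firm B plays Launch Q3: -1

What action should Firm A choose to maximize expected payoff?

Polish

E[Rush] = 0.7·(-8) + 0.1·(13) + 0.2·(13) = -1.7
E[Polish] = 0.7·(11) + 0.1·(1) + 0.2·(1) = 8
E[Delay] = 0.7·(-1) + 0.1·(-5) + 0.2·(-5) = -2.2
Best response: Polish (8 is the largest).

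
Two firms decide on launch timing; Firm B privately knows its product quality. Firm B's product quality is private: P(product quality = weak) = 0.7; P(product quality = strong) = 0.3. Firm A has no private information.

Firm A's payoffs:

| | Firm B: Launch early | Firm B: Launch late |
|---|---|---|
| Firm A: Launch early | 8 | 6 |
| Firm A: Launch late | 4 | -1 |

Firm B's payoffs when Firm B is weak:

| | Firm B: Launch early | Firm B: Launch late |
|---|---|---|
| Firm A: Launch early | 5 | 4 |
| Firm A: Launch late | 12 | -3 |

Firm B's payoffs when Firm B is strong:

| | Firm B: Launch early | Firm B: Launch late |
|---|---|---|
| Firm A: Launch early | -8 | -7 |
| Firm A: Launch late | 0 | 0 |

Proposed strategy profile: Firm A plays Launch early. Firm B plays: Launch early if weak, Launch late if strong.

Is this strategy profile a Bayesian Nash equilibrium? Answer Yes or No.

Yes

Firm A plays Launch early: E[Launch early] = 0.7·(8) + 0.3·(6) = 7.4; E[Launch late] = 2.5. Best-responding. ✓
Firm B (product quality weak), facing Launch early: Launch early gives 5, Launch late gives 4. Proposed Launch early is best. ✓
Firm B (product quality strong), facing Launch early: Launch early gives -8, Launch late gives -7. Proposed Launch late is best. ✓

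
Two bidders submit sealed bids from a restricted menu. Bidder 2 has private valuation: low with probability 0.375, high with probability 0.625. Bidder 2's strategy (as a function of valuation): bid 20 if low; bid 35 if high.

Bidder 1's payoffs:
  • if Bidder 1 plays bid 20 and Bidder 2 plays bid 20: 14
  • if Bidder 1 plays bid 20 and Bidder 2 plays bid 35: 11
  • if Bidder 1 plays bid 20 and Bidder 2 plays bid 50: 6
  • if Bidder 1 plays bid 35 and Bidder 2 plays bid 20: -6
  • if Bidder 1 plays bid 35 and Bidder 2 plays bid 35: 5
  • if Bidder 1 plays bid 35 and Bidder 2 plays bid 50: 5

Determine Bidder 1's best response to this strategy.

Compute Bidder 1's expected payoff for each action, taking the expectation over Bidder 2's type.
E[bid 20] = 0.375·(14) + 0.625·(11) = 12.125
E[bid 35] = 0.375·(-6) + 0.625·(5) = 0.875
Best response: bid 20 (12.125 is the largest).

bid 20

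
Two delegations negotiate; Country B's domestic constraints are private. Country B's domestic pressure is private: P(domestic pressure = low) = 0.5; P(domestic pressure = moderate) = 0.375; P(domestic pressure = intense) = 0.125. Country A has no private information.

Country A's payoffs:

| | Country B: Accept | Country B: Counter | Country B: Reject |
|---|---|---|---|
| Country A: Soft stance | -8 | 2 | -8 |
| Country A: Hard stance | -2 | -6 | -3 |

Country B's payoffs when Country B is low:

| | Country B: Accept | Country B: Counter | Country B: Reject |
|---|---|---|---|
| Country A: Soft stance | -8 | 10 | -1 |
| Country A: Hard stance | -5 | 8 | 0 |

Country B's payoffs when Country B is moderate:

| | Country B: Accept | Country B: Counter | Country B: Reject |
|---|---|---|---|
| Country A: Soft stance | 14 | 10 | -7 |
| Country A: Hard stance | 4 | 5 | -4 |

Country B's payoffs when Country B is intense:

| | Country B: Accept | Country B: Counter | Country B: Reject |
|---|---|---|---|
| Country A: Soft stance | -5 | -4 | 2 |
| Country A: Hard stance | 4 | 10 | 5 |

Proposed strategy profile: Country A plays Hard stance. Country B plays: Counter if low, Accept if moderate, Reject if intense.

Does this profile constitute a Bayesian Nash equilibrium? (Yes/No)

Country A plays Hard stance: E[Hard stance] = 0.5·(-6) + 0.375·(-2) + 0.125·(-3) = -4.125; E[Soft stance] = -3. Not best-responding. ✗
Country B (domestic pressure low), facing Hard stance: Accept gives -5, Counter gives 8, Reject gives 0. Proposed Counter is best. ✓
Country B (domestic pressure moderate), facing Hard stance: Accept gives 4, Counter gives 5, Reject gives -4. Proposed Accept is not best — profitable deviation exists. ✗
Country B (domestic pressure intense), facing Hard stance: Accept gives 4, Counter gives 10, Reject gives 5. Proposed Reject is not best — profitable deviation exists. ✗

No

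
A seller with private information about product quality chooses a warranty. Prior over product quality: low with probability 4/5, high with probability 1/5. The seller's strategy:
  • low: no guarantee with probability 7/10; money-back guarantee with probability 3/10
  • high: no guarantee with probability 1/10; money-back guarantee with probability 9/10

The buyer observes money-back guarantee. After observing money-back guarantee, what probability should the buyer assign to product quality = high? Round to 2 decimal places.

0.43

P(money-back guarantee) = (4/5)·(3/10) + (1/5)·(9/10) = 21/50
P(high | money-back guarantee) = ((1/5)·(9/10)) / (21/50) = (9/50) / (21/50) = 3/7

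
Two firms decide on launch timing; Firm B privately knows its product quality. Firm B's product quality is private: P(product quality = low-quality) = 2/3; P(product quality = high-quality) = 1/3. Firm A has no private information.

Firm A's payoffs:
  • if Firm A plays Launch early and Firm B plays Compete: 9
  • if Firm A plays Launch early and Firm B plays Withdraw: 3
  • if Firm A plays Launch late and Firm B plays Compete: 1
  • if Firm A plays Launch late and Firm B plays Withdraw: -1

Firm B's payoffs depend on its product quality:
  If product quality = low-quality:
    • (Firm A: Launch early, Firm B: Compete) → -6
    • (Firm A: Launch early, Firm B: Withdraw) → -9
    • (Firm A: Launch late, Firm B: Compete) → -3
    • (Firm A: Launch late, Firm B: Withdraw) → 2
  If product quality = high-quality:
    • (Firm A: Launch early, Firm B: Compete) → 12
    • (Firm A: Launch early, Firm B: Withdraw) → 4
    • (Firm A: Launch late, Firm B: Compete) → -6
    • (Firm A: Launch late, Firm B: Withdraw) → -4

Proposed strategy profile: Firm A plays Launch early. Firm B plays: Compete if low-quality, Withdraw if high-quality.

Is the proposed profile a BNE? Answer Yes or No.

Firm A plays Launch early: E[Launch early] = 2/3·(9) + 1/3·(3) = 7; E[Launch late] = 1/3. Best-responding. ✓
Firm B (product quality low-quality), facing Launch early: Compete gives -6, Withdraw gives -9. Proposed Compete is best. ✓
Firm B (product quality high-quality), facing Launch early: Compete gives 12, Withdraw gives 4. Proposed Withdraw is not best — profitable deviation exists. ✗

No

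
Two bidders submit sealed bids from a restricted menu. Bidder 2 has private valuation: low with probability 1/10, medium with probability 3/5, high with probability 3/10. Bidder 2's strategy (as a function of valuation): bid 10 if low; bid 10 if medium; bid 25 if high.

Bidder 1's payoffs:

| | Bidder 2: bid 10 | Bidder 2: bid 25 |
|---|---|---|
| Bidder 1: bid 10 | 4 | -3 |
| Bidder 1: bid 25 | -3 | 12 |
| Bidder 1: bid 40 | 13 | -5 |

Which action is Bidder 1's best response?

Compute Bidder 1's expected payoff for each action, taking the expectation over Bidder 2's type.
E[bid 10] = 1/10·(4) + 3/5·(4) + 3/10·(-3) = 19/10
E[bid 25] = 1/10·(-3) + 3/5·(-3) + 3/10·(12) = 3/2
E[bid 40] = 1/10·(13) + 3/5·(13) + 3/10·(-5) = 38/5
Best response: bid 40 (38/5 is the largest).

bid 40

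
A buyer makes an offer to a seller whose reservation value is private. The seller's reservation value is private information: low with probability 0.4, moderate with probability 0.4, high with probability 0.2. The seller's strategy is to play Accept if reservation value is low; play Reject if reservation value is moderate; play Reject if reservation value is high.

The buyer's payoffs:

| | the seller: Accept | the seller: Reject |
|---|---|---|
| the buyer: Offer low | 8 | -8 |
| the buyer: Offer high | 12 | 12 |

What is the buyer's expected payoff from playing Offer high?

E[Offer high] = 0.4·12 + 0.4·12 + 0.2·12 = 4.8 + 4.8 + 2.4 = 12

12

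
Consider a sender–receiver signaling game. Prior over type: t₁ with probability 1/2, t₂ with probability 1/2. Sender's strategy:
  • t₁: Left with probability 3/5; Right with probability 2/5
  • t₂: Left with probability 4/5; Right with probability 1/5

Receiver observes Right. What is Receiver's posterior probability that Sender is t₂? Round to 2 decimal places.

0.33

P(Right) = (1/2)·(2/5) + (1/2)·(1/5) = 3/10
P(t₂ | Right) = ((1/2)·(1/5)) / (3/10) = (1/10) / (3/10) = 1/3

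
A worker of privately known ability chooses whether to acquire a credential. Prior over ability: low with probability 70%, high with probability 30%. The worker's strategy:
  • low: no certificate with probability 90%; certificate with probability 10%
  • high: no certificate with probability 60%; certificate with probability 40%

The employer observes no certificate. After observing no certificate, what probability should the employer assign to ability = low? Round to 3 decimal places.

0.778

P(no certificate) = 0.7·0.9 + 0.3·0.6 = 0.81
P(low | no certificate) = (0.7·0.9) / 0.81 = 0.63 / 0.81 = 0.777778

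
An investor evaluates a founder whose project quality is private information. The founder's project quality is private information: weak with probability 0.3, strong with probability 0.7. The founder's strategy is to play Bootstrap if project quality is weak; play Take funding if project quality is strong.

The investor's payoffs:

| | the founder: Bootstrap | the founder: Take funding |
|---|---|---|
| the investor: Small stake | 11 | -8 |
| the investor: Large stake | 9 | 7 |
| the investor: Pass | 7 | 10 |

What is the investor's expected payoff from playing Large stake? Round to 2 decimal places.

E[Large stake] = 0.3·9 + 0.7·7 = 2.7 + 4.9 = 7.6

7.60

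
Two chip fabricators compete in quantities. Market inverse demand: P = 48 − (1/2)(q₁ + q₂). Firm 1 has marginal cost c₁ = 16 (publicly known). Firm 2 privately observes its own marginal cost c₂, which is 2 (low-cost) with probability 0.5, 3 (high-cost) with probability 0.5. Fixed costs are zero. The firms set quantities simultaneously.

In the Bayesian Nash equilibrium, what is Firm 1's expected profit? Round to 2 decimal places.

76.06

Firm 2 with cost c maximizes (48 − (1/2)(q₁+q₂) − c)·q₂, giving q₂(c) = (48 − c − (1/2)q₁).
E[c₂] = 0.5·2 + 0.5·3 = 2.5
Firm 1's FOC against E[q₂] yields q₁ = (48 − 2·16 + E[c₂])/(3/2) = (48 − 32 + 2.5)/(3/2) = 12.3333.
E[P] = 48 − (1/2)·(q₁ + E[q₂]) = 22.1667; Firm 1's expected profit = (E[P] − 16)·q₁ = (22.1667 − 16)·12.3333 = 76.0556.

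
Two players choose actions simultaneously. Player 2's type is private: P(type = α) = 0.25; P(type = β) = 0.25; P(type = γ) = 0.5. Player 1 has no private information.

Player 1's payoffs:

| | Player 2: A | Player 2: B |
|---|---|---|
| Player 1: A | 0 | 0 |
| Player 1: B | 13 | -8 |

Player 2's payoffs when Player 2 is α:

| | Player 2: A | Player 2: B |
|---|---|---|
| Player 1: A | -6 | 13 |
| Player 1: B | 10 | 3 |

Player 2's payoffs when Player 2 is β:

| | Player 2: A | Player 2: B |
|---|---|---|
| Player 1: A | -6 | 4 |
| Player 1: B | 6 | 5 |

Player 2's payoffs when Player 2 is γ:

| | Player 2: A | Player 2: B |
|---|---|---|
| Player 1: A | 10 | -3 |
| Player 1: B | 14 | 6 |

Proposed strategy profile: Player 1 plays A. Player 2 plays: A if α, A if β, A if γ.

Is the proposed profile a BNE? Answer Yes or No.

Player 1 plays A: E[A] = 0.25·(0) + 0.25·(0) + 0.5·(0) = 0; E[B] = 13. Not best-responding. ✗
Player 2 (type α), facing A: A gives -6, B gives 13. Proposed A is not best — profitable deviation exists. ✗
Player 2 (type β), facing A: A gives -6, B gives 4. Proposed A is not best — profitable deviation exists. ✗
Player 2 (type γ), facing A: A gives 10, B gives -3. Proposed A is best. ✓

No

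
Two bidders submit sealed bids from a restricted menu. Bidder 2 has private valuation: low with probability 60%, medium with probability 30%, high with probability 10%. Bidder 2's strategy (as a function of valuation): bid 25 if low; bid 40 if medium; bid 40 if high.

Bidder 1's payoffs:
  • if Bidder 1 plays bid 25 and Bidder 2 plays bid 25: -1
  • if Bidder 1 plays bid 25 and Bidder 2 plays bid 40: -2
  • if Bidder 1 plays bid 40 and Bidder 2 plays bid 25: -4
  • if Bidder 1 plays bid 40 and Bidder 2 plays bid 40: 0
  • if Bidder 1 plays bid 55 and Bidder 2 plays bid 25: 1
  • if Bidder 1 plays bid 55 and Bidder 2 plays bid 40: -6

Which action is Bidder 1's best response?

Compute Bidder 1's expected payoff for each action, taking the expectation over Bidder 2's type.
E[bid 25] = 0.6·(-1) + 0.3·(-2) + 0.1·(-2) = -1.4
E[bid 40] = 0.6·(-4) + 0.3·(0) + 0.1·(0) = -2.4
E[bid 55] = 0.6·(1) + 0.3·(-6) + 0.1·(-6) = -1.8
Best response: bid 25 (-1.4 is the largest).

bid 25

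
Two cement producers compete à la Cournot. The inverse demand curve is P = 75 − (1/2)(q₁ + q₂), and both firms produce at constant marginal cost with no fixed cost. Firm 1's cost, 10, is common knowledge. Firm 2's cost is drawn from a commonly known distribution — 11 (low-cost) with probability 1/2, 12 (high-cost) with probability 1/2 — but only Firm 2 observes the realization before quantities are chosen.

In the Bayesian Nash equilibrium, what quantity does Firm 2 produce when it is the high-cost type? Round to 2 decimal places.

40.83

Type-c best response for Firm 2: q₂(c) = (75 − c) − q₁/2.
Firm 1 maximizes expected profit; its first-order condition is 75 − q₁ − (1/2)E[q₂] − 10 = 0.
Substituting E[q₂] and solving: E[c₂] = 11.5, so q₁ = (75 − 2·10 + 11.5)/(3/2) = 44.3333.
q₂(high-cost) = (75 − 12 − (1/2)·44.3333) = 40.8333.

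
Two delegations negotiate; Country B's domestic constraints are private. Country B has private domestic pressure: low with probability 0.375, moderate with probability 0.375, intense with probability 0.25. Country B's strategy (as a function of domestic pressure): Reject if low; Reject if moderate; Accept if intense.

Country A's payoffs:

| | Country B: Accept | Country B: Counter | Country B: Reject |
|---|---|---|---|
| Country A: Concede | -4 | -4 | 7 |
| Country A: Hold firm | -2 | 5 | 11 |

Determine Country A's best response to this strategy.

Hold firm

E[Concede] = 0.375·(7) + 0.375·(7) + 0.25·(-4) = 4.25
E[Hold firm] = 0.375·(11) + 0.375·(11) + 0.25·(-2) = 7.75
Best response: Hold firm (7.75 is the largest).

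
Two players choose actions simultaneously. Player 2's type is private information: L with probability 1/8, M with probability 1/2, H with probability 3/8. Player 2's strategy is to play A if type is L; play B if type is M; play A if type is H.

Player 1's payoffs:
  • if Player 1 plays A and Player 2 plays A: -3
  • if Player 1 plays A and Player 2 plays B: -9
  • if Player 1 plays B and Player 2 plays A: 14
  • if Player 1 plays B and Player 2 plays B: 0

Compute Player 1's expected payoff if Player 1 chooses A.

E[A] = 1/8·(-3) + 1/2·(-9) + 3/8·(-3) = (-3/8) + (-9/2) + (-9/8) = -6

-6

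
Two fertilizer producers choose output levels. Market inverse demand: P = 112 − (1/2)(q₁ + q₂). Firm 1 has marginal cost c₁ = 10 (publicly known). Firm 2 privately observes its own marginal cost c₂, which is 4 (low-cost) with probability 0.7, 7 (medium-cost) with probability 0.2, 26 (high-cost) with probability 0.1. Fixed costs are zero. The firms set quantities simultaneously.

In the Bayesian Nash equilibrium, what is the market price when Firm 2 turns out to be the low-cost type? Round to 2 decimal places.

Type-c best response for Firm 2: q₂(c) = (112 − c) − q₁/2.
Firm 1 maximizes expected profit; its first-order condition is 112 − q₁ − (1/2)E[q₂] − 10 = 0.
Substituting E[q₂] and solving: E[c₂] = 6.8, so q₁ = (112 − 2·10 + 6.8)/(3/2) = 65.8667.
q₂(low-cost) = 75.0667, so P = 112 − (1/2)·(65.8667 + 75.0667) = 41.5333.

41.53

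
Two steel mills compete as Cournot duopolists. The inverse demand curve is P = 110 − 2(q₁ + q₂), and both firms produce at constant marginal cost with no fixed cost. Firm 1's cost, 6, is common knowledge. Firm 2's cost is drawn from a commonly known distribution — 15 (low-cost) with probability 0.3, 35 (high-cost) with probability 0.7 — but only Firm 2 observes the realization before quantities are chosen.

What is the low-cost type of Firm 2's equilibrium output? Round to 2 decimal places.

Type-c best response for Firm 2: q₂(c) = (110 − c)/4 − q₁/2.
Firm 1 maximizes expected profit; its first-order condition is 110 − 4q₁ − 2E[q₂] − 6 = 0.
Substituting E[q₂] and solving: E[c₂] = 29, so q₁ = (110 − 2·6 + 29)/6 = 21.1667.
q₂(low-cost) = (110 − 15 − 2·21.1667)/4 = 13.1667.

13.17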